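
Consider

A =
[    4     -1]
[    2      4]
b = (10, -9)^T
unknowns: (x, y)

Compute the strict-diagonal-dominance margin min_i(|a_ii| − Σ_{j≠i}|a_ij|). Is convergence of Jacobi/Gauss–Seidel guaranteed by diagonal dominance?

row 1: |4| − (1) = 3
row 2: |4| − (2) = 2
minimum over rows = 2 → strictly diagonally dominant (convergence guaranteed)

2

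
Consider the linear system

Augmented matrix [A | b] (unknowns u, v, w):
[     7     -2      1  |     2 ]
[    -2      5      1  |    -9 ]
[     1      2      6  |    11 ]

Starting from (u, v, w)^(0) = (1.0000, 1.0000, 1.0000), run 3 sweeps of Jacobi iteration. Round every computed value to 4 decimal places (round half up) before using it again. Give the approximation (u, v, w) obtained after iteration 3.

(-0.5837, -2.4038, 2.5254)

Iteration 1:
  u = (2 - (-2)·1.0000 - (1)·1.0000) / (7) = 0.4286
  v = (-9 - (-2)·1.0000 - (1)·1.0000) / (5) = -1.6000
  w = (11 - (1)·1.0000 - (2)·1.0000) / (6) = 1.3333
Iteration 2:
  u = (2 - (-2)·-1.6000 - (1)·1.3333) / (7) = -0.3619
  v = (-9 - (-2)·0.4286 - (1)·1.3333) / (5) = -1.8952
  w = (11 - (1)·0.4286 - (2)·-1.6000) / (6) = 2.2952
Iteration 3:
  u = (2 - (-2)·-1.8952 - (1)·2.2952) / (7) = -0.5837
  v = (-9 - (-2)·-0.3619 - (1)·2.2952) / (5) = -2.4038
  w = (11 - (1)·-0.3619 - (2)·-1.8952) / (6) = 2.5254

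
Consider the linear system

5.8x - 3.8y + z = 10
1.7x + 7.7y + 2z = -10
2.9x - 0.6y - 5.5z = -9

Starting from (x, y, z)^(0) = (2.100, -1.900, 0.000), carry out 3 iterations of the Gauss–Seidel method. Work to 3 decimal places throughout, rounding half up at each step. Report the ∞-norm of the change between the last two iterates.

Iteration 1:
  x = (10 - (-3.8)·-1.900 - (1)·0.000) / (5.8) = 0.479
  y = (-10 - (1.7)·0.479 - (2)·0.000) / (7.7) = -1.404
  z = (-9 - (2.9)·0.479 - (-0.6)·-1.404) / (-5.5) = 2.042
Iteration 2:
  x = (10 - (-3.8)·-1.404 - (1)·2.042) / (5.8) = 0.452
  y = (-10 - (1.7)·0.452 - (2)·2.042) / (7.7) = -1.929
  z = (-9 - (2.9)·0.452 - (-0.6)·-1.929) / (-5.5) = 2.085
Iteration 3:
  x = (10 - (-3.8)·-1.929 - (1)·2.085) / (5.8) = 0.101
  y = (-10 - (1.7)·0.101 - (2)·2.085) / (7.7) = -1.863
  z = (-9 - (2.9)·0.101 - (-0.6)·-1.863) / (-5.5) = 1.893
Change: (-0.351, 0.066, -0.192) → max |·| = 0.351

0.351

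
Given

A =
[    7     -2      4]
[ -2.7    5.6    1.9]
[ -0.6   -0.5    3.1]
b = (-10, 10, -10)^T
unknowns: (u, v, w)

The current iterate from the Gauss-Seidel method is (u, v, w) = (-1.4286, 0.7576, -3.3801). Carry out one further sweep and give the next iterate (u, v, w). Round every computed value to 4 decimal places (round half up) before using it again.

(0.7194, 3.2794, -2.5576)

One sweep:
  u = (-10 - (-2)·0.7576 - (4)·-3.3801) / (7) = 0.7194
  v = (10 - (-2.7)·0.7194 - (1.9)·-3.3801) / (5.6) = 3.2794
  w = (-10 - (-0.6)·0.7194 - (-0.5)·3.2794) / (3.1) = -2.5576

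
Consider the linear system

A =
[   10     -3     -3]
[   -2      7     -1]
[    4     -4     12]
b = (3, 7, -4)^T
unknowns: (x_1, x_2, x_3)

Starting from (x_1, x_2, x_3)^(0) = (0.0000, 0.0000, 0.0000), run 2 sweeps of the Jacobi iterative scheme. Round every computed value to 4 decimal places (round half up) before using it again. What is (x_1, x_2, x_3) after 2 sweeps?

Iteration 1:
  x_1 = (3 - (-3)·0.0000 - (-3)·0.0000) / (10) = 0.3000
  x_2 = (7 - (-2)·0.0000 - (-1)·0.0000) / (7) = 1.0000
  x_3 = (-4 - (4)·0.0000 - (-4)·0.0000) / (12) = -0.3333
Iteration 2:
  x_1 = (3 - (-3)·1.0000 - (-3)·-0.3333) / (10) = 0.5000
  x_2 = (7 - (-2)·0.3000 - (-1)·-0.3333) / (7) = 1.0381
  x_3 = (-4 - (4)·0.3000 - (-4)·1.0000) / (12) = -0.1000

(0.5000, 1.0381, -0.1000)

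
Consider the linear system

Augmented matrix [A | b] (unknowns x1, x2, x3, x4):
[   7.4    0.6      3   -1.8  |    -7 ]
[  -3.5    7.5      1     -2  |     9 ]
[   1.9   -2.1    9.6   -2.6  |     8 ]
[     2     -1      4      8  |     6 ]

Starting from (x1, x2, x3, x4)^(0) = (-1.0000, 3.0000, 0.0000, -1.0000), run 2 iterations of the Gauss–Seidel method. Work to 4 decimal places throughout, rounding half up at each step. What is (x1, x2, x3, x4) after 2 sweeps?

Iteration 1:
  x1 = (-7 - (0.6)·3.0000 - (3)·0.0000 - (-1.8)·-1.0000) / (7.4) = -1.4324
  x2 = (9 - (-3.5)·-1.4324 - (1)·0.0000 - (-2)·-1.0000) / (7.5) = 0.2649
  x3 = (8 - (1.9)·-1.4324 - (-2.1)·0.2649 - (-2.6)·-1.0000) / (9.6) = 0.9039
  x4 = (6 - (2)·-1.4324 - (-1)·0.2649 - (4)·0.9039) / (8) = 0.6893
Iteration 2:
  x1 = (-7 - (0.6)·0.2649 - (3)·0.9039 - (-1.8)·0.6893) / (7.4) = -1.1662
  x2 = (9 - (-3.5)·-1.1662 - (1)·0.9039 - (-2)·0.6893) / (7.5) = 0.7191
  x3 = (8 - (1.9)·-1.1662 - (-2.1)·0.7191 - (-2.6)·0.6893) / (9.6) = 1.4081
  x4 = (6 - (2)·-1.1662 - (-1)·0.7191 - (4)·1.4081) / (8) = 0.4274

(-1.1662, 0.7191, 1.4081, 0.4274)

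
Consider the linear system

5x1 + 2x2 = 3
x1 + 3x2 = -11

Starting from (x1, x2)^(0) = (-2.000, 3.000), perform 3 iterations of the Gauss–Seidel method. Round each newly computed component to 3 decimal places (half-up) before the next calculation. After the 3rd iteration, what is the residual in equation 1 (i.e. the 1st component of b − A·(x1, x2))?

Iteration 1:
  x1 = (3 - (2)·3.000) / (5) = -0.600
  x2 = (-11 - (1)·-0.600) / (3) = -3.467
Iteration 2:
  x1 = (3 - (2)·-3.467) / (5) = 1.987
  x2 = (-11 - (1)·1.987) / (3) = -4.329
Iteration 3:
  x1 = (3 - (2)·-4.329) / (5) = 2.332
  x2 = (-11 - (1)·2.332) / (3) = -4.444
Residual b − A·x = (0.228, 0.000)

0.228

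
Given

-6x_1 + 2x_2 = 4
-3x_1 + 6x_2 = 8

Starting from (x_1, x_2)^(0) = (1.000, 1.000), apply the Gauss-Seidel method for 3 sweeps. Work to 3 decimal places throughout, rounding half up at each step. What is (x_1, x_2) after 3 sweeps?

Iteration 1:
  x_1 = (4 - (2)·1.000) / (-6) = -0.333
  x_2 = (8 - (-3)·-0.333) / (6) = 1.167
Iteration 2:
  x_1 = (4 - (2)·1.167) / (-6) = -0.278
  x_2 = (8 - (-3)·-0.278) / (6) = 1.194
Iteration 3:
  x_1 = (4 - (2)·1.194) / (-6) = -0.269
  x_2 = (8 - (-3)·-0.269) / (6) = 1.199

(-0.269, 1.199)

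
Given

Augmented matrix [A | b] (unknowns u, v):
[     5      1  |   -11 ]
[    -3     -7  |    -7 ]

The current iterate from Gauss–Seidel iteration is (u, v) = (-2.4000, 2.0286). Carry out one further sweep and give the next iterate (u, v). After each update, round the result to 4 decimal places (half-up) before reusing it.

One sweep:
  u = (-11 - (1)·2.0286) / (5) = -2.6057
  v = (-7 - (-3)·-2.6057) / (-7) = 2.1167

(-2.6057, 2.1167)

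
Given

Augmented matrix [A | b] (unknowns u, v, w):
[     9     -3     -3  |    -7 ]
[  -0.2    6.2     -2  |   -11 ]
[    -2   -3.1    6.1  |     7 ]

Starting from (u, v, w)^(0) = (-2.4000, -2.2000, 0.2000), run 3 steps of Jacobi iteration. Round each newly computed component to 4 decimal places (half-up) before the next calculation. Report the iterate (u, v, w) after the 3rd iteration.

(-1.5442, -1.9022, -0.4350)

Iteration 1:
  u = (-7 - (-3)·-2.2000 - (-3)·0.2000) / (9) = -1.4444
  v = (-11 - (-0.2)·-2.4000 - (-2)·0.2000) / (6.2) = -1.7871
  w = (7 - (-2)·-2.4000 - (-3.1)·-2.2000) / (6.1) = -0.7574
Iteration 2:
  u = (-7 - (-3)·-1.7871 - (-3)·-0.7574) / (9) = -1.6259
  v = (-11 - (-0.2)·-1.4444 - (-2)·-0.7574) / (6.2) = -2.0651
  w = (7 - (-2)·-1.4444 - (-3.1)·-1.7871) / (6.1) = -0.2342
Iteration 3:
  u = (-7 - (-3)·-2.0651 - (-3)·-0.2342) / (9) = -1.5442
  v = (-11 - (-0.2)·-1.6259 - (-2)·-0.2342) / (6.2) = -1.9022
  w = (7 - (-2)·-1.6259 - (-3.1)·-2.0651) / (6.1) = -0.4350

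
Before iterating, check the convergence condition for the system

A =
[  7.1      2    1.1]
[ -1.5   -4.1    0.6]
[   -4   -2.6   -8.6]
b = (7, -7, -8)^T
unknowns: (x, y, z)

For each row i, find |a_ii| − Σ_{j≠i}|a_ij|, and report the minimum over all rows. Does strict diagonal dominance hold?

2

row 1: |7.1| − (2+1.1) = 4
row 2: |-4.1| − (1.5+0.6) = 2
row 3: |-8.6| − (4+2.6) = 2
minimum over rows = 2 → strictly diagonally dominant (convergence guaranteed)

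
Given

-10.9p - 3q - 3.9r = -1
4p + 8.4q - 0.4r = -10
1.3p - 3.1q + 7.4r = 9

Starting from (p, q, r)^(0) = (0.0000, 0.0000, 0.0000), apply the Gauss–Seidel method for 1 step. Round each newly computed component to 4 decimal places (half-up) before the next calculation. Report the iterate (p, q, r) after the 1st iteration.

(0.0917, -1.2341, 0.6831)

Iteration 1:
  p = (-1 - (-3)·0.0000 - (-3.9)·0.0000) / (-10.9) = 0.0917
  q = (-10 - (4)·0.0917 - (-0.4)·0.0000) / (8.4) = -1.2341
  r = (9 - (1.3)·0.0917 - (-3.1)·-1.2341) / (7.4) = 0.6831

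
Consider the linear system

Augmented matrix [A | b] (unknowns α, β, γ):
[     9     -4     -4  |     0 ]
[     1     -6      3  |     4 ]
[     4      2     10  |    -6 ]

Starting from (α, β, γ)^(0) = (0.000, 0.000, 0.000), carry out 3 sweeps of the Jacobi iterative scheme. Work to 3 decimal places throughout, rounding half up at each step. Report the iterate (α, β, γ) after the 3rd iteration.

(-0.637, -0.994, -0.181)

Iteration 1:
  α = (0 - (-4)·0.000 - (-4)·0.000) / (9) = 0.000
  β = (4 - (1)·0.000 - (3)·0.000) / (-6) = -0.667
  γ = (-6 - (4)·0.000 - (2)·0.000) / (10) = -0.600
Iteration 2:
  α = (0 - (-4)·-0.667 - (-4)·-0.600) / (9) = -0.563
  β = (4 - (1)·0.000 - (3)·-0.600) / (-6) = -0.967
  γ = (-6 - (4)·0.000 - (2)·-0.667) / (10) = -0.467
Iteration 3:
  α = (0 - (-4)·-0.967 - (-4)·-0.467) / (9) = -0.637
  β = (4 - (1)·-0.563 - (3)·-0.467) / (-6) = -0.994
  γ = (-6 - (4)·-0.563 - (2)·-0.967) / (10) = -0.181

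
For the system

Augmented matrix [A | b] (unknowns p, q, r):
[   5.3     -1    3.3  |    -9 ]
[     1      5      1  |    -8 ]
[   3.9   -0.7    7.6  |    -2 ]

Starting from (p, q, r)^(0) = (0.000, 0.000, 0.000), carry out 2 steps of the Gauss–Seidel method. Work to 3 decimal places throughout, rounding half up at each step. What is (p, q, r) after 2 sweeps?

(-2.242, -1.250, 0.772)

Iteration 1:
  p = (-9 - (-1)·0.000 - (3.3)·0.000) / (5.3) = -1.698
  q = (-8 - (1)·-1.698 - (1)·0.000) / (5) = -1.260
  r = (-2 - (3.9)·-1.698 - (-0.7)·-1.260) / (7.6) = 0.492
Iteration 2:
  p = (-9 - (-1)·-1.260 - (3.3)·0.492) / (5.3) = -2.242
  q = (-8 - (1)·-2.242 - (1)·0.492) / (5) = -1.250
  r = (-2 - (3.9)·-2.242 - (-0.7)·-1.250) / (7.6) = 0.772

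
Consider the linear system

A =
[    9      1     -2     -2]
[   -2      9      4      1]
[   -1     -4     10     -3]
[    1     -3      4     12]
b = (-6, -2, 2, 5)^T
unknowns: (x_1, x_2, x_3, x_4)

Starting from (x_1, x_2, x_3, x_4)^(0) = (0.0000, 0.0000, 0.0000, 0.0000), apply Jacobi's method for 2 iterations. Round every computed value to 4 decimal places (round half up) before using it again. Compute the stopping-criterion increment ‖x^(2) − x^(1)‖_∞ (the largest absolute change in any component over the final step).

Iteration 1:
  x_1 = (-6 - (1)·0.0000 - (-2)·0.0000 - (-2)·0.0000) / (9) = -0.6667
  x_2 = (-2 - (-2)·0.0000 - (4)·0.0000 - (1)·0.0000) / (9) = -0.2222
  x_3 = (2 - (-1)·0.0000 - (-4)·0.0000 - (-3)·0.0000) / (10) = 0.2000
  x_4 = (5 - (1)·0.0000 - (-3)·0.0000 - (4)·0.0000) / (12) = 0.4167
Iteration 2:
  x_1 = (-6 - (1)·-0.2222 - (-2)·0.2000 - (-2)·0.4167) / (9) = -0.5049
  x_2 = (-2 - (-2)·-0.6667 - (4)·0.2000 - (1)·0.4167) / (9) = -0.5056
  x_3 = (2 - (-1)·-0.6667 - (-4)·-0.2222 - (-3)·0.4167) / (10) = 0.1695
  x_4 = (5 - (1)·-0.6667 - (-3)·-0.2222 - (4)·0.2000) / (12) = 0.3500
Change: (0.1618, -0.2834, -0.0305, -0.0667) → max |·| = 0.2834

0.2834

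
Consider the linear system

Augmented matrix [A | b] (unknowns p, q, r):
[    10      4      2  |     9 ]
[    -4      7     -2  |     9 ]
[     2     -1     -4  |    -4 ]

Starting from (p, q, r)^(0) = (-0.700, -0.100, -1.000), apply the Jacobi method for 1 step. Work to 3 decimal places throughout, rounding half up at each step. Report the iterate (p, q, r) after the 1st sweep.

Iteration 1:
  p = (9 - (4)·-0.100 - (2)·-1.000) / (10) = 1.140
  q = (9 - (-4)·-0.700 - (-2)·-1.000) / (7) = 0.600
  r = (-4 - (2)·-0.700 - (-1)·-0.100) / (-4) = 0.675

(1.140, 0.600, 0.675)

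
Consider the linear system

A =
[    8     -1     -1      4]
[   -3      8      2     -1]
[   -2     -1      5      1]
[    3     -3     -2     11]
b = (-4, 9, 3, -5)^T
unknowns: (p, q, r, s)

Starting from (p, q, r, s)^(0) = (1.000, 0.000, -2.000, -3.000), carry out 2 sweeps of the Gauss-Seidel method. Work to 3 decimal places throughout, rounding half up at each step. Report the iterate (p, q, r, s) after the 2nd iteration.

Iteration 1:
  p = (-4 - (-1)·0.000 - (-1)·-2.000 - (4)·-3.000) / (8) = 0.750
  q = (9 - (-3)·0.750 - (2)·-2.000 - (-1)·-3.000) / (8) = 1.531
  r = (3 - (-2)·0.750 - (-1)·1.531 - (1)·-3.000) / (5) = 1.806
  s = (-5 - (3)·0.750 - (-3)·1.531 - (-2)·1.806) / (11) = 0.087
Iteration 2:
  p = (-4 - (-1)·1.531 - (-1)·1.806 - (4)·0.087) / (8) = -0.126
  q = (9 - (-3)·-0.126 - (2)·1.806 - (-1)·0.087) / (8) = 0.637
  r = (3 - (-2)·-0.126 - (-1)·0.637 - (1)·0.087) / (5) = 0.660
  s = (-5 - (3)·-0.126 - (-3)·0.637 - (-2)·0.660) / (11) = -0.126

(-0.126, 0.637, 0.660, -0.126)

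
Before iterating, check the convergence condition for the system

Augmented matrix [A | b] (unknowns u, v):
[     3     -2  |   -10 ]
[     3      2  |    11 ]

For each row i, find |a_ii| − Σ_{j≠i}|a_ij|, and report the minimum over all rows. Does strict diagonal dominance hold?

-1

row 1: |3| − (2) = 1
row 2: |2| − (3) = -1
minimum over rows = -1 → not strictly diagonally dominant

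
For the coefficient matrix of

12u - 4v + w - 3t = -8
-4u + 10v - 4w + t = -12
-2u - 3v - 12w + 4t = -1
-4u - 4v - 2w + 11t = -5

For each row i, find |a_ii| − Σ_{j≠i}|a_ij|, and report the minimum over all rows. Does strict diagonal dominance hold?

row 1: |12| − (4+1+3) = 4
row 2: |10| − (4+4+1) = 1
row 3: |-12| − (2+3+4) = 3
row 4: |11| − (4+4+2) = 1
minimum over rows = 1 → strictly diagonally dominant (convergence guaranteed)

1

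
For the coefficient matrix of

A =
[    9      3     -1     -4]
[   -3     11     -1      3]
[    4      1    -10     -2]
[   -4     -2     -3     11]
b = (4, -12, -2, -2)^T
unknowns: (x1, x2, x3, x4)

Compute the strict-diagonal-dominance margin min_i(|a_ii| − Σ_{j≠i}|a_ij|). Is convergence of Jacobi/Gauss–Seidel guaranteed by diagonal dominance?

1

row 1: |9| − (3+1+4) = 1
row 2: |11| − (3+1+3) = 4
row 3: |-10| − (4+1+2) = 3
row 4: |11| − (4+2+3) = 2
minimum over rows = 1 → strictly diagonally dominant (convergence guaranteed)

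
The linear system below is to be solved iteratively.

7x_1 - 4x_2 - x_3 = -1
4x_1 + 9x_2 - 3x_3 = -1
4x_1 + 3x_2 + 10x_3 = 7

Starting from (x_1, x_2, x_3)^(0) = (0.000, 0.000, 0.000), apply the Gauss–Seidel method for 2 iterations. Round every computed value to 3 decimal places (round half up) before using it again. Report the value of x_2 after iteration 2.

Iteration 1:
  x_1 = (-1 - (-4)·0.000 - (-1)·0.000) / (7) = -0.143
  x_2 = (-1 - (4)·-0.143 - (-3)·0.000) / (9) = -0.048
  x_3 = (7 - (4)·-0.143 - (3)·-0.048) / (10) = 0.772
Iteration 2:
  x_1 = (-1 - (-4)·-0.048 - (-1)·0.772) / (7) = -0.060
  x_2 = (-1 - (4)·-0.060 - (-3)·0.772) / (9) = 0.173
  x_3 = (7 - (4)·-0.060 - (3)·0.173) / (10) = 0.672

0.173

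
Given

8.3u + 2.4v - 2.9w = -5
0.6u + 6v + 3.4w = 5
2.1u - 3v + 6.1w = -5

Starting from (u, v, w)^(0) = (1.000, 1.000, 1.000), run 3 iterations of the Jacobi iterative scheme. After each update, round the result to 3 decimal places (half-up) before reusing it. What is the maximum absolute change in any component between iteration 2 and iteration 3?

0.660

Iteration 1:
  u = (-5 - (2.4)·1.000 - (-2.9)·1.000) / (8.3) = -0.542
  v = (5 - (0.6)·1.000 - (3.4)·1.000) / (6) = 0.167
  w = (-5 - (2.1)·1.000 - (-3)·1.000) / (6.1) = -0.672
Iteration 2:
  u = (-5 - (2.4)·0.167 - (-2.9)·-0.672) / (8.3) = -0.885
  v = (5 - (0.6)·-0.542 - (3.4)·-0.672) / (6) = 1.268
  w = (-5 - (2.1)·-0.542 - (-3)·0.167) / (6.1) = -0.551
Iteration 3:
  u = (-5 - (2.4)·1.268 - (-2.9)·-0.551) / (8.3) = -1.162
  v = (5 - (0.6)·-0.885 - (3.4)·-0.551) / (6) = 1.234
  w = (-5 - (2.1)·-0.885 - (-3)·1.268) / (6.1) = 0.109
Change: (-0.277, -0.034, 0.660) → max |·| = 0.660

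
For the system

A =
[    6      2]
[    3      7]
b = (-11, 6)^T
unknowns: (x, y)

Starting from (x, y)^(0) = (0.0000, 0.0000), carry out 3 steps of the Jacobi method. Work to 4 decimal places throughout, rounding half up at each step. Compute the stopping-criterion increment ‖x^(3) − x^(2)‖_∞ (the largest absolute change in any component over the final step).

0.2619

Iteration 1:
  x = (-11 - (2)·0.0000) / (6) = -1.8333
  y = (6 - (3)·0.0000) / (7) = 0.8571
Iteration 2:
  x = (-11 - (2)·0.8571) / (6) = -2.1190
  y = (6 - (3)·-1.8333) / (7) = 1.6428
Iteration 3:
  x = (-11 - (2)·1.6428) / (6) = -2.3809
  y = (6 - (3)·-2.1190) / (7) = 1.7653
Change: (-0.2619, 0.1225) → max |·| = 0.2619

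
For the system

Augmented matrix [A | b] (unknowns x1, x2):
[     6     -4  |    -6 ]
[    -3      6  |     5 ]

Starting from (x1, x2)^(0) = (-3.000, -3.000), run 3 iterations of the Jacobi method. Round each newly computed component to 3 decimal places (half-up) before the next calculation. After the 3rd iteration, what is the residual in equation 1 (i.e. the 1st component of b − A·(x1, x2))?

3.114

Iteration 1:
  x1 = (-6 - (-4)·-3.000) / (6) = -3.000
  x2 = (5 - (-3)·-3.000) / (6) = -0.667
Iteration 2:
  x1 = (-6 - (-4)·-0.667) / (6) = -1.445
  x2 = (5 - (-3)·-3.000) / (6) = -0.667
Iteration 3:
  x1 = (-6 - (-4)·-0.667) / (6) = -1.445
  x2 = (5 - (-3)·-1.445) / (6) = 0.111
Residual b − A·x = (3.114, -0.001)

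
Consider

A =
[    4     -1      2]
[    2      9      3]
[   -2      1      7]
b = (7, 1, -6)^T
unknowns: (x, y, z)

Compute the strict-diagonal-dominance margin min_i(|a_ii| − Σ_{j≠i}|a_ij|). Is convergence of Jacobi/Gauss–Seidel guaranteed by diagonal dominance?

1

row 1: |4| − (1+2) = 1
row 2: |9| − (2+3) = 4
row 3: |7| − (2+1) = 4
minimum over rows = 1 → strictly diagonally dominant (convergence guaranteed)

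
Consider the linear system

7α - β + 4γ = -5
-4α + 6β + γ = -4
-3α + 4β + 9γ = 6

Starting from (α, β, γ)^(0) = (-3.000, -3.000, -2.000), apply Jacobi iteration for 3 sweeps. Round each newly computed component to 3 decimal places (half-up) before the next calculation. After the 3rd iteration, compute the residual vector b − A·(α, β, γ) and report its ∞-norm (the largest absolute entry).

Iteration 1:
  α = (-5 - (-1)·-3.000 - (4)·-2.000) / (7) = 0.000
  β = (-4 - (-4)·-3.000 - (1)·-2.000) / (6) = -2.333
  γ = (6 - (-3)·-3.000 - (4)·-3.000) / (9) = 1.000
Iteration 2:
  α = (-5 - (-1)·-2.333 - (4)·1.000) / (7) = -1.619
  β = (-4 - (-4)·0.000 - (1)·1.000) / (6) = -0.833
  γ = (6 - (-3)·0.000 - (4)·-2.333) / (9) = 1.704
Iteration 3:
  α = (-5 - (-1)·-0.833 - (4)·1.704) / (7) = -1.807
  β = (-4 - (-4)·-1.619 - (1)·1.704) / (6) = -2.030
  γ = (6 - (-3)·-1.619 - (4)·-0.833) / (9) = 0.497
Residual b − A·x = (3.631, 0.455, 4.226); ∞-norm = 4.226

4.226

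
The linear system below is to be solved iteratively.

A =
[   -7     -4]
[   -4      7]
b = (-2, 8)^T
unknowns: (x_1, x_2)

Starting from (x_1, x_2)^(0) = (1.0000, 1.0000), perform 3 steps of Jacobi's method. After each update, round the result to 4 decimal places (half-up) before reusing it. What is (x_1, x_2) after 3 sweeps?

(-0.2741, 0.7463)

Iteration 1:
  x_1 = (-2 - (-4)·1.0000) / (-7) = -0.2857
  x_2 = (8 - (-4)·1.0000) / (7) = 1.7143
Iteration 2:
  x_1 = (-2 - (-4)·1.7143) / (-7) = -0.6939
  x_2 = (8 - (-4)·-0.2857) / (7) = 0.9796
Iteration 3:
  x_1 = (-2 - (-4)·0.9796) / (-7) = -0.2741
  x_2 = (8 - (-4)·-0.6939) / (7) = 0.7463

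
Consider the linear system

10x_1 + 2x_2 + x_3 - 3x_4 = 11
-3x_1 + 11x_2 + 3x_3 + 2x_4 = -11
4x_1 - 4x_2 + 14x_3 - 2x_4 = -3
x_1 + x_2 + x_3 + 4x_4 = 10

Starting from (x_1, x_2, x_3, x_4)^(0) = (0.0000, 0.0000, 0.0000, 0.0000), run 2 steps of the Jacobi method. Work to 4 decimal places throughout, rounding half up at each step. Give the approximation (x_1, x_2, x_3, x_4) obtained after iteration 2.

(2.0714, -1.0961, -0.4571, 2.5286)

Iteration 1:
  x_1 = (11 - (2)·0.0000 - (1)·0.0000 - (-3)·0.0000) / (10) = 1.1000
  x_2 = (-11 - (-3)·0.0000 - (3)·0.0000 - (2)·0.0000) / (11) = -1.0000
  x_3 = (-3 - (4)·0.0000 - (-4)·0.0000 - (-2)·0.0000) / (14) = -0.2143
  x_4 = (10 - (1)·0.0000 - (1)·0.0000 - (1)·0.0000) / (4) = 2.5000
Iteration 2:
  x_1 = (11 - (2)·-1.0000 - (1)·-0.2143 - (-3)·2.5000) / (10) = 2.0714
  x_2 = (-11 - (-3)·1.1000 - (3)·-0.2143 - (2)·2.5000) / (11) = -1.0961
  x_3 = (-3 - (4)·1.1000 - (-4)·-1.0000 - (-2)·2.5000) / (14) = -0.4571
  x_4 = (10 - (1)·1.1000 - (1)·-1.0000 - (1)·-0.2143) / (4) = 2.5286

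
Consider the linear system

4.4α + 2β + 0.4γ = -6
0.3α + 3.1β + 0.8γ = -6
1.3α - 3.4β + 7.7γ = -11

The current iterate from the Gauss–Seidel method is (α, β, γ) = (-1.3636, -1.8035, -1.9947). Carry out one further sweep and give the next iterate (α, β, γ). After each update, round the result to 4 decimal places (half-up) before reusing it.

One sweep:
  α = (-6 - (2)·-1.8035 - (0.4)·-1.9947) / (4.4) = -0.3625
  β = (-6 - (0.3)·-0.3625 - (0.8)·-1.9947) / (3.1) = -1.3856
  γ = (-11 - (1.3)·-0.3625 - (-3.4)·-1.3856) / (7.7) = -1.9792

(-0.3625, -1.3856, -1.9792)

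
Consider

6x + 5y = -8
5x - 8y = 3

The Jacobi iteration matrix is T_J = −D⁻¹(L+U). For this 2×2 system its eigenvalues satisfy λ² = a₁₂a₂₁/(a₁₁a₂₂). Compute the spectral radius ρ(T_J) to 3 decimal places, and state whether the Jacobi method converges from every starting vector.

0.722

a₁₂a₂₁/(a₁₁a₂₂) = (5)·(5) / ((6)·(-8)) = -0.520833
ρ = √|-0.520833| = √0.520833 = 0.722
ρ < 1, so Jacobi converges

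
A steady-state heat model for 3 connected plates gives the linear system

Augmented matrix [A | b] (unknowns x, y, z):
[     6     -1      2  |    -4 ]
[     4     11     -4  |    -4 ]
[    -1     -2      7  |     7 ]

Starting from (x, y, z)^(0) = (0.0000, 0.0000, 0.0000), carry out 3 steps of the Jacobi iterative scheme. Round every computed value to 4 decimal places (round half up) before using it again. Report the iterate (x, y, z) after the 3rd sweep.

(-0.8932, 0.3133, 0.9177)

Iteration 1:
  x = (-4 - (-1)·0.0000 - (2)·0.0000) / (6) = -0.6667
  y = (-4 - (4)·0.0000 - (-4)·0.0000) / (11) = -0.3636
  z = (7 - (-1)·0.0000 - (-2)·0.0000) / (7) = 1.0000
Iteration 2:
  x = (-4 - (-1)·-0.3636 - (2)·1.0000) / (6) = -1.0606
  y = (-4 - (4)·-0.6667 - (-4)·1.0000) / (11) = 0.2424
  z = (7 - (-1)·-0.6667 - (-2)·-0.3636) / (7) = 0.8009
Iteration 3:
  x = (-4 - (-1)·0.2424 - (2)·0.8009) / (6) = -0.8932
  y = (-4 - (4)·-1.0606 - (-4)·0.8009) / (11) = 0.3133
  z = (7 - (-1)·-1.0606 - (-2)·0.2424) / (7) = 0.9177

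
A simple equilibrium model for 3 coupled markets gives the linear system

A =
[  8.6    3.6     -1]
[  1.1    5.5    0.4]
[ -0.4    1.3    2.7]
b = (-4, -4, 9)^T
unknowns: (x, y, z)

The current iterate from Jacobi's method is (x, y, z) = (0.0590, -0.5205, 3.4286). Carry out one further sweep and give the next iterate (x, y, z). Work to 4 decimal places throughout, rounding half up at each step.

One sweep:
  x = (-4 - (3.6)·-0.5205 - (-1)·3.4286) / (8.6) = 0.1514
  y = (-4 - (1.1)·0.0590 - (0.4)·3.4286) / (5.5) = -0.9884
  z = (9 - (-0.4)·0.0590 - (1.3)·-0.5205) / (2.7) = 3.5927

(0.1514, -0.9884, 3.5927)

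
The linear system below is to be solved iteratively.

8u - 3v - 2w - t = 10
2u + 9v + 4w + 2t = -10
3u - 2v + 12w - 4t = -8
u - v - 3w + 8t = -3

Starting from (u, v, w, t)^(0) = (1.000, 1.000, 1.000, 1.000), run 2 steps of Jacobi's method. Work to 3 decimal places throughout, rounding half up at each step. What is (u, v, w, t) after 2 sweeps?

(0.396, -1.370, -1.500, -1.031)

Iteration 1:
  u = (10 - (-3)·1.000 - (-2)·1.000 - (-1)·1.000) / (8) = 2.000
  v = (-10 - (2)·1.000 - (4)·1.000 - (2)·1.000) / (9) = -2.000
  w = (-8 - (3)·1.000 - (-2)·1.000 - (-4)·1.000) / (12) = -0.417
  t = (-3 - (1)·1.000 - (-1)·1.000 - (-3)·1.000) / (8) = 0.000
Iteration 2:
  u = (10 - (-3)·-2.000 - (-2)·-0.417 - (-1)·0.000) / (8) = 0.396
  v = (-10 - (2)·2.000 - (4)·-0.417 - (2)·0.000) / (9) = -1.370
  w = (-8 - (3)·2.000 - (-2)·-2.000 - (-4)·0.000) / (12) = -1.500
  t = (-3 - (1)·2.000 - (-1)·-2.000 - (-3)·-0.417) / (8) = -1.031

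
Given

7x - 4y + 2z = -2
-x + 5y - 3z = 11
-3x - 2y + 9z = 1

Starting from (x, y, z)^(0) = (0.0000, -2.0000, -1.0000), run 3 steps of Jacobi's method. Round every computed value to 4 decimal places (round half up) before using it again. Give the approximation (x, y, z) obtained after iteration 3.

Iteration 1:
  x = (-2 - (-4)·-2.0000 - (2)·-1.0000) / (7) = -1.1429
  y = (11 - (-1)·0.0000 - (-3)·-1.0000) / (5) = 1.6000
  z = (1 - (-3)·0.0000 - (-2)·-2.0000) / (9) = -0.3333
Iteration 2:
  x = (-2 - (-4)·1.6000 - (2)·-0.3333) / (7) = 0.7238
  y = (11 - (-1)·-1.1429 - (-3)·-0.3333) / (5) = 1.7714
  z = (1 - (-3)·-1.1429 - (-2)·1.6000) / (9) = 0.0857
Iteration 3:
  x = (-2 - (-4)·1.7714 - (2)·0.0857) / (7) = 0.7020
  y = (11 - (-1)·0.7238 - (-3)·0.0857) / (5) = 2.3962
  z = (1 - (-3)·0.7238 - (-2)·1.7714) / (9) = 0.7460

(0.7020, 2.3962, 0.7460)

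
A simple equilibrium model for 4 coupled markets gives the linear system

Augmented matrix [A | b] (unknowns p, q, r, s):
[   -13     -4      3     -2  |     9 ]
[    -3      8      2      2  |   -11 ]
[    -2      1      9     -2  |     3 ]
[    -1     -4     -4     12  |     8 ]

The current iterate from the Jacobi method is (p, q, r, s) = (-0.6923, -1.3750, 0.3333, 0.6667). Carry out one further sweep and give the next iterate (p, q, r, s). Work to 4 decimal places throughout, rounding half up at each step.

(-0.2949, -1.8846, 0.4804, 0.2617)

One sweep:
  p = (9 - (-4)·-1.3750 - (3)·0.3333 - (-2)·0.6667) / (-13) = -0.2949
  q = (-11 - (-3)·-0.6923 - (2)·0.3333 - (2)·0.6667) / (8) = -1.8846
  r = (3 - (-2)·-0.6923 - (1)·-1.3750 - (-2)·0.6667) / (9) = 0.4804
  s = (8 - (-1)·-0.6923 - (-4)·-1.3750 - (-4)·0.3333) / (12) = 0.2617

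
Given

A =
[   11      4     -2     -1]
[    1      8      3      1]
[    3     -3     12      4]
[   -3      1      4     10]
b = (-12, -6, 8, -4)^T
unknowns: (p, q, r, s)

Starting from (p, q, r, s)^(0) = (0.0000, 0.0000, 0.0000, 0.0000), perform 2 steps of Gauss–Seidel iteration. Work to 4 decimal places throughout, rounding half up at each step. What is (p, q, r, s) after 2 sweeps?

(-0.8140, -0.8205, 0.9918, -0.9589)

Iteration 1:
  p = (-12 - (4)·0.0000 - (-2)·0.0000 - (-1)·0.0000) / (11) = -1.0909
  q = (-6 - (1)·-1.0909 - (3)·0.0000 - (1)·0.0000) / (8) = -0.6136
  r = (8 - (3)·-1.0909 - (-3)·-0.6136 - (4)·0.0000) / (12) = 0.7860
  s = (-4 - (-3)·-1.0909 - (1)·-0.6136 - (4)·0.7860) / (10) = -0.9803
Iteration 2:
  p = (-12 - (4)·-0.6136 - (-2)·0.7860 - (-1)·-0.9803) / (11) = -0.8140
  q = (-6 - (1)·-0.8140 - (3)·0.7860 - (1)·-0.9803) / (8) = -0.8205
  r = (8 - (3)·-0.8140 - (-3)·-0.8205 - (4)·-0.9803) / (12) = 0.9918
  s = (-4 - (-3)·-0.8140 - (1)·-0.8205 - (4)·0.9918) / (10) = -0.9589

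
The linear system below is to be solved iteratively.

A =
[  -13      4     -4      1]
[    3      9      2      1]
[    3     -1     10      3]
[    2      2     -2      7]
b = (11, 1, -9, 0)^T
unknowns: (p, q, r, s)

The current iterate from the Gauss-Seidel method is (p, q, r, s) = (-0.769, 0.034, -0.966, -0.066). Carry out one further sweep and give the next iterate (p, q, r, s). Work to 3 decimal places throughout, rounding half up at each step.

One sweep:
  p = (11 - (4)·0.034 - (-4)·-0.966 - (1)·-0.066) / (-13) = -0.544
  q = (1 - (3)·-0.544 - (2)·-0.966 - (1)·-0.066) / (9) = 0.514
  r = (-9 - (3)·-0.544 - (-1)·0.514 - (3)·-0.066) / (10) = -0.666
  s = (0 - (2)·-0.544 - (2)·0.514 - (-2)·-0.666) / (7) = -0.182

(-0.544, 0.514, -0.666, -0.182)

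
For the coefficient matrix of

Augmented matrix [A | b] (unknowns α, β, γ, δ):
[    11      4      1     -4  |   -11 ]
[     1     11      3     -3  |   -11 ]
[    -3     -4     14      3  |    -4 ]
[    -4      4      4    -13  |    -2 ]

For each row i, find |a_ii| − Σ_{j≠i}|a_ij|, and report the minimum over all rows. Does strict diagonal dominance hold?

row 1: |11| − (4+1+4) = 2
row 2: |11| − (1+3+3) = 4
row 3: |14| − (3+4+3) = 4
row 4: |-13| − (4+4+4) = 1
minimum over rows = 1 → strictly diagonally dominant (convergence guaranteed)

1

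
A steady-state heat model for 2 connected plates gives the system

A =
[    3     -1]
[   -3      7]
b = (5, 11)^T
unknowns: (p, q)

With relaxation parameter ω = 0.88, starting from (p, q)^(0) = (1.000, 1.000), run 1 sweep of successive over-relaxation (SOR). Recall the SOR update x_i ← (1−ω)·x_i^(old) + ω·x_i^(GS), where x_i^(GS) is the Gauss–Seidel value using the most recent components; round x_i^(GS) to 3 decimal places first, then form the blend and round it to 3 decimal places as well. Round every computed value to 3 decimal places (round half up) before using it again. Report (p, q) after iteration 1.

(1.880, 2.212)

Iteration 1:
  p: GS value = (5 - (-1)·1.000) / (3) = 2.000;  p ← (1−ω)·1.000 + ω·2.000 = 1.880
  q: GS value = (11 - (-3)·1.880) / (7) = 2.377;  q ← (1−ω)·1.000 + ω·2.377 = 2.212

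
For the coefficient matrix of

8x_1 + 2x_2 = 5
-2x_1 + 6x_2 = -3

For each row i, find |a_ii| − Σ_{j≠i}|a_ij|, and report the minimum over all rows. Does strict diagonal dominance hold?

row 1: |8| − (2) = 6
row 2: |6| − (2) = 4
minimum over rows = 4 → strictly diagonally dominant (convergence guaranteed)

4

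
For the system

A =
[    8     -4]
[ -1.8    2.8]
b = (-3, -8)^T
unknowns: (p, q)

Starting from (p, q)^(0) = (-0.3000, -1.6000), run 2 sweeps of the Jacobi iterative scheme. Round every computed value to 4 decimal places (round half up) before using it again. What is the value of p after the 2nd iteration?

Iteration 1:
  p = (-3 - (-4)·-1.6000) / (8) = -1.1750
  q = (-8 - (-1.8)·-0.3000) / (2.8) = -3.0500
Iteration 2:
  p = (-3 - (-4)·-3.0500) / (8) = -1.9000
  q = (-8 - (-1.8)·-1.1750) / (2.8) = -3.6125

-1.9000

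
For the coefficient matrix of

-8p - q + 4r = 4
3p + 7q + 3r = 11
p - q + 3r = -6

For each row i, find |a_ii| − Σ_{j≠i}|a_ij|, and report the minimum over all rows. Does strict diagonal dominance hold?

row 1: |-8| − (1+4) = 3
row 2: |7| − (3+3) = 1
row 3: |3| − (1+1) = 1
minimum over rows = 1 → strictly diagonally dominant (convergence guaranteed)

1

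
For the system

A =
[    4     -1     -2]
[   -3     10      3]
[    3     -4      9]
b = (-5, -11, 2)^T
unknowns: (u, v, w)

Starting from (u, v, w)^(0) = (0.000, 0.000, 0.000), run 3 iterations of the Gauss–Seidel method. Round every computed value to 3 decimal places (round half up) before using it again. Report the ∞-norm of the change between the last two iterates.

Iteration 1:
  u = (-5 - (-1)·0.000 - (-2)·0.000) / (4) = -1.250
  v = (-11 - (-3)·-1.250 - (3)·0.000) / (10) = -1.475
  w = (2 - (3)·-1.250 - (-4)·-1.475) / (9) = -0.017
Iteration 2:
  u = (-5 - (-1)·-1.475 - (-2)·-0.017) / (4) = -1.627
  v = (-11 - (-3)·-1.627 - (3)·-0.017) / (10) = -1.583
  w = (2 - (3)·-1.627 - (-4)·-1.583) / (9) = 0.061
Iteration 3:
  u = (-5 - (-1)·-1.583 - (-2)·0.061) / (4) = -1.615
  v = (-11 - (-3)·-1.615 - (3)·0.061) / (10) = -1.603
  w = (2 - (3)·-1.615 - (-4)·-1.603) / (9) = 0.048
Change: (0.012, -0.020, -0.013) → max |·| = 0.020

0.020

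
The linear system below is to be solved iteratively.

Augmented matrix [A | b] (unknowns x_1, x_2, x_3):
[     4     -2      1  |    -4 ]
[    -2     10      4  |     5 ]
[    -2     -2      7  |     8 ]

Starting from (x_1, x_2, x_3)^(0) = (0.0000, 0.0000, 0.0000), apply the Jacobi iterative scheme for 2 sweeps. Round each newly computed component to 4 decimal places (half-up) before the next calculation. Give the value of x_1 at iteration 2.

Iteration 1:
  x_1 = (-4 - (-2)·0.0000 - (1)·0.0000) / (4) = -1.0000
  x_2 = (5 - (-2)·0.0000 - (4)·0.0000) / (10) = 0.5000
  x_3 = (8 - (-2)·0.0000 - (-2)·0.0000) / (7) = 1.1429
Iteration 2:
  x_1 = (-4 - (-2)·0.5000 - (1)·1.1429) / (4) = -1.0357
  x_2 = (5 - (-2)·-1.0000 - (4)·1.1429) / (10) = -0.1572
  x_3 = (8 - (-2)·-1.0000 - (-2)·0.5000) / (7) = 1.0000

-1.0357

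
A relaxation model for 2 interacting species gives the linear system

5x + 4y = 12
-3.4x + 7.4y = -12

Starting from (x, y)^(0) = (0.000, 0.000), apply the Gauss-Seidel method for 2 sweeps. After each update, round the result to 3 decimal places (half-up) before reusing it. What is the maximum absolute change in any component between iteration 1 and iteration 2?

0.415

Iteration 1:
  x = (12 - (4)·0.000) / (5) = 2.400
  y = (-12 - (-3.4)·2.400) / (7.4) = -0.519
Iteration 2:
  x = (12 - (4)·-0.519) / (5) = 2.815
  y = (-12 - (-3.4)·2.815) / (7.4) = -0.328
Change: (0.415, 0.191) → max |·| = 0.415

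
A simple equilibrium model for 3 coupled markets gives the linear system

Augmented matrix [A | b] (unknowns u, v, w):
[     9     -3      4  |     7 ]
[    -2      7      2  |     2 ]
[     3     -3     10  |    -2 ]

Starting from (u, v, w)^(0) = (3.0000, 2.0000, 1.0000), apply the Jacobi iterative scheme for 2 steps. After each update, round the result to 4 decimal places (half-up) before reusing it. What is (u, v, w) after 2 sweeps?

Iteration 1:
  u = (7 - (-3)·2.0000 - (4)·1.0000) / (9) = 1.0000
  v = (2 - (-2)·3.0000 - (2)·1.0000) / (7) = 0.8571
  w = (-2 - (3)·3.0000 - (-3)·2.0000) / (10) = -0.5000
Iteration 2:
  u = (7 - (-3)·0.8571 - (4)·-0.5000) / (9) = 1.2857
  v = (2 - (-2)·1.0000 - (2)·-0.5000) / (7) = 0.7143
  w = (-2 - (3)·1.0000 - (-3)·0.8571) / (10) = -0.2429

(1.2857, 0.7143, -0.2429)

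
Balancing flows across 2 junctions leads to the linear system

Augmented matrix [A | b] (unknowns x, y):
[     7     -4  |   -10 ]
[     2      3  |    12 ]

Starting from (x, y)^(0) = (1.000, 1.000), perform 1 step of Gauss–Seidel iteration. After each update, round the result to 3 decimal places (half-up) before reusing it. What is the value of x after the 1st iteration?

Iteration 1:
  x = (-10 - (-4)·1.000) / (7) = -0.857
  y = (12 - (2)·-0.857) / (3) = 4.571

-0.857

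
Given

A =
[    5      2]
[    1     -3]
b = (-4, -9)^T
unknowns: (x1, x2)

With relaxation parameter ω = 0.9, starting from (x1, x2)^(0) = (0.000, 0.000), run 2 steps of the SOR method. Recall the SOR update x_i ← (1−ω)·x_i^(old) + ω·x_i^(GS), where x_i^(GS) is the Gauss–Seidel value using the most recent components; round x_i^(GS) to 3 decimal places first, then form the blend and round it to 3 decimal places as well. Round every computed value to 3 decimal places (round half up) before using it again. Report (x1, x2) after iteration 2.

Iteration 1:
  x1: GS value = (-4 - (2)·0.000) / (5) = -0.800;  x1 ← (1−ω)·0.000 + ω·-0.800 = -0.720
  x2: GS value = (-9 - (1)·-0.720) / (-3) = 2.760;  x2 ← (1−ω)·0.000 + ω·2.760 = 2.484
Iteration 2:
  x1: GS value = (-4 - (2)·2.484) / (5) = -1.794;  x1 ← (1−ω)·-0.720 + ω·-1.794 = -1.687
  x2: GS value = (-9 - (1)·-1.687) / (-3) = 2.438;  x2 ← (1−ω)·2.484 + ω·2.438 = 2.443

(-1.687, 2.443)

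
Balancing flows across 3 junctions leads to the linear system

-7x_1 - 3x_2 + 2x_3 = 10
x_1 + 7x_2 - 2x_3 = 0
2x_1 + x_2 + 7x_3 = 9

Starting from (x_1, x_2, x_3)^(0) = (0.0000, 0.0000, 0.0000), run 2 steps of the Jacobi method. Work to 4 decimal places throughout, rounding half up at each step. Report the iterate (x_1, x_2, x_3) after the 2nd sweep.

(-1.0612, 0.5714, 1.6939)

Iteration 1:
  x_1 = (10 - (-3)·0.0000 - (2)·0.0000) / (-7) = -1.4286
  x_2 = (0 - (1)·0.0000 - (-2)·0.0000) / (7) = 0.0000
  x_3 = (9 - (2)·0.0000 - (1)·0.0000) / (7) = 1.2857
Iteration 2:
  x_1 = (10 - (-3)·0.0000 - (2)·1.2857) / (-7) = -1.0612
  x_2 = (0 - (1)·-1.4286 - (-2)·1.2857) / (7) = 0.5714
  x_3 = (9 - (2)·-1.4286 - (1)·0.0000) / (7) = 1.6939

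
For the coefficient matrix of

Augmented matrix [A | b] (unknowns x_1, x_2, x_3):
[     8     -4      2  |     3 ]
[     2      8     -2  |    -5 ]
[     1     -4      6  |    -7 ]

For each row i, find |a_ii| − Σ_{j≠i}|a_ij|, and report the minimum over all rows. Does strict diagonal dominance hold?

row 1: |8| − (4+2) = 2
row 2: |8| − (2+2) = 4
row 3: |6| − (1+4) = 1
minimum over rows = 1 → strictly diagonally dominant (convergence guaranteed)

1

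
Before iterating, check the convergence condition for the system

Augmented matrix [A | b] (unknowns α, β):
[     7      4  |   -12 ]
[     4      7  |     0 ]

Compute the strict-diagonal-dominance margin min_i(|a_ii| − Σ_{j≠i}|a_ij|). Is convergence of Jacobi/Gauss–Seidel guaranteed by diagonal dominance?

3

row 1: |7| − (4) = 3
row 2: |7| − (4) = 3
minimum over rows = 3 → strictly diagonally dominant (convergence guaranteed)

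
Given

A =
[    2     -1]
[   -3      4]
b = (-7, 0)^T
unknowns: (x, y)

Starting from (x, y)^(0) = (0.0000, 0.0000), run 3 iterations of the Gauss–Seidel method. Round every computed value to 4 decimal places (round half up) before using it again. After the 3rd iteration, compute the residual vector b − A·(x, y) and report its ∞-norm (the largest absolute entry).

0.3691

Iteration 1:
  x = (-7 - (-1)·0.0000) / (2) = -3.5000
  y = (0 - (-3)·-3.5000) / (4) = -2.6250
Iteration 2:
  x = (-7 - (-1)·-2.6250) / (2) = -4.8125
  y = (0 - (-3)·-4.8125) / (4) = -3.6094
Iteration 3:
  x = (-7 - (-1)·-3.6094) / (2) = -5.3047
  y = (0 - (-3)·-5.3047) / (4) = -3.9785
Residual b − A·x = (-0.3691, -0.0001); ∞-norm = 0.3691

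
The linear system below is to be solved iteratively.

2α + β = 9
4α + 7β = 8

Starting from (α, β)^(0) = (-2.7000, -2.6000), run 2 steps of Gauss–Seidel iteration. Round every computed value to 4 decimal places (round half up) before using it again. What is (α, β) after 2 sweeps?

Iteration 1:
  α = (9 - (1)·-2.6000) / (2) = 5.8000
  β = (8 - (4)·5.8000) / (7) = -2.1714
Iteration 2:
  α = (9 - (1)·-2.1714) / (2) = 5.5857
  β = (8 - (4)·5.5857) / (7) = -2.0490

(5.5857, -2.0490)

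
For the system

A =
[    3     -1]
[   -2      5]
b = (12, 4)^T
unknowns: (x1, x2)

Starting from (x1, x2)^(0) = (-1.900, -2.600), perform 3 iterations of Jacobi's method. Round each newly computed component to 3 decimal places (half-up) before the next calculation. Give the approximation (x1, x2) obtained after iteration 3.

(4.684, 2.405)

Iteration 1:
  x1 = (12 - (-1)·-2.600) / (3) = 3.133
  x2 = (4 - (-2)·-1.900) / (5) = 0.040
Iteration 2:
  x1 = (12 - (-1)·0.040) / (3) = 4.013
  x2 = (4 - (-2)·3.133) / (5) = 2.053
Iteration 3:
  x1 = (12 - (-1)·2.053) / (3) = 4.684
  x2 = (4 - (-2)·4.013) / (5) = 2.405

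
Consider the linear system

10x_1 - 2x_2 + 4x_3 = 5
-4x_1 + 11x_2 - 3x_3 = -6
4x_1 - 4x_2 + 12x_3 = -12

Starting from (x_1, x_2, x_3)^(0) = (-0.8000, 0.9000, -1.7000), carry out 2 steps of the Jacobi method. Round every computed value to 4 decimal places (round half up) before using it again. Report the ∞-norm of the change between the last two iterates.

1.4534

Iteration 1:
  x_1 = (5 - (-2)·0.9000 - (4)·-1.7000) / (10) = 1.3600
  x_2 = (-6 - (-4)·-0.8000 - (-3)·-1.7000) / (11) = -1.3000
  x_3 = (-12 - (4)·-0.8000 - (-4)·0.9000) / (12) = -0.4333
Iteration 2:
  x_1 = (5 - (-2)·-1.3000 - (4)·-0.4333) / (10) = 0.4133
  x_2 = (-6 - (-4)·1.3600 - (-3)·-0.4333) / (11) = -0.1691
  x_3 = (-12 - (4)·1.3600 - (-4)·-1.3000) / (12) = -1.8867
Change: (-0.9467, 1.1309, -1.4534) → max |·| = 1.4534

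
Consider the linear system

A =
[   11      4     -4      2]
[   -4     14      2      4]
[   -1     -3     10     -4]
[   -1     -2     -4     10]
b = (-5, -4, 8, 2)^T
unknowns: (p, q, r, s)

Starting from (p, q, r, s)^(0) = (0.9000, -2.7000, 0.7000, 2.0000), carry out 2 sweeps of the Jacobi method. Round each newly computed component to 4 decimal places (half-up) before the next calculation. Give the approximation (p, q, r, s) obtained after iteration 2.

Iteration 1:
  p = (-5 - (4)·-2.7000 - (-4)·0.7000 - (2)·2.0000) / (11) = 0.4182
  q = (-4 - (-4)·0.9000 - (2)·0.7000 - (4)·2.0000) / (14) = -0.7000
  r = (8 - (-1)·0.9000 - (-3)·-2.7000 - (-4)·2.0000) / (10) = 0.8800
  s = (2 - (-1)·0.9000 - (-2)·-2.7000 - (-4)·0.7000) / (10) = 0.0300
Iteration 2:
  p = (-5 - (4)·-0.7000 - (-4)·0.8800 - (2)·0.0300) / (11) = 0.1145
  q = (-4 - (-4)·0.4182 - (2)·0.8800 - (4)·0.0300) / (14) = -0.3005
  r = (8 - (-1)·0.4182 - (-3)·-0.7000 - (-4)·0.0300) / (10) = 0.6438
  s = (2 - (-1)·0.4182 - (-2)·-0.7000 - (-4)·0.8800) / (10) = 0.4538

(0.1145, -0.3005, 0.6438, 0.4538)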